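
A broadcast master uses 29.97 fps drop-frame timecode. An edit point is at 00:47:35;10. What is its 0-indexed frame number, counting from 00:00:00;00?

Complete 10-minute blocks: 4, each 17982 frames → 71928.
Remaining 7 whole minutes in the current block: 1800 + 6 × 1798 = 12588 frames.
Within the current minute: 35 × 30 + 10 − 2 = 1058 (labels ;00/;01 skipped at this minute). Total = 71928 + 12588 + 1058 = 85574.

85574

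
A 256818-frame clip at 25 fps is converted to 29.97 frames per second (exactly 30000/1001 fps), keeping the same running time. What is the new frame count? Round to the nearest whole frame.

Frames at target rate = 256818 × (30000/1001) / (25) = 308181600/1001 ≈ 307873.726.
Nearest whole frame: 307874.

307874 frames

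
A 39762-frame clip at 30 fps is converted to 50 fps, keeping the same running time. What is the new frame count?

66270 frames

Target frames = source frames × (target rate / source rate) = 39762 × (50)/(30) = 39762 × 5/3 = 66270.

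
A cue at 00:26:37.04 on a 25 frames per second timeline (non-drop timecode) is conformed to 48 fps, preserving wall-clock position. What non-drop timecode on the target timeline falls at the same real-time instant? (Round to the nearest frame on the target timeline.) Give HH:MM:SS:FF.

00:26:37:08

Source frame index: (0×3600 + 26×60 + 37) × 25 + 4 = 39929.
Real time: 39929 / (25) = 39929/25 s.
Target frame: (39929/25) × (48) = 1916592/25 ≈ 76663.680 → 76664.
At 48 labels/s: frame 76664 → 00:26:37:08.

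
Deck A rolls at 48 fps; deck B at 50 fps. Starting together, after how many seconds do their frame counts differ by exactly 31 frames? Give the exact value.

The gap grows by |50 − 48| = 2 frames per second.
Time for a 31-frame gap: 31 ÷ (2) = 15.5 s.

15.5 seconds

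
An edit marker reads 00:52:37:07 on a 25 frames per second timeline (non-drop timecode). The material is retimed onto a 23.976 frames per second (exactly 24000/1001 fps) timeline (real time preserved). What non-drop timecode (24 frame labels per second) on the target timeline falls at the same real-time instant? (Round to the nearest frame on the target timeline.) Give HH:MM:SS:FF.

Source frame index: (0×3600 + 52×60 + 37) × 25 + 7 = 78932.
Real time: 78932 / (25) = 78932/25 s.
Target frame: (78932/25) × (24000/1001) = 10824960/143 ≈ 75699.021 → 75699.
At 24 labels/s: frame 75699 → 00:52:34:03.

00:52:34:03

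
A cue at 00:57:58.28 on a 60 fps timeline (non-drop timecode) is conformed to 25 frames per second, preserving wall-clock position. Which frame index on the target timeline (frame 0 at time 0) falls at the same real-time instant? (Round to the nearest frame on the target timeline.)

frame 86962

Source frame index: (0×3600 + 57×60 + 58) × 60 + 28 = 208708.
Real time: 208708 / (60) = 52177/15 s.
Target frame: (52177/15) × (25) = 260885/3 ≈ 86961.667 → 86962.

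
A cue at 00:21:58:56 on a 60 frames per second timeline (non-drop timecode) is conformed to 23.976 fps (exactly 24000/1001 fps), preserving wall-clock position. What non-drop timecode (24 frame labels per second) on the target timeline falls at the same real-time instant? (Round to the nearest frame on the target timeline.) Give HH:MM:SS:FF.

00:21:57:15

Source frame index: (0×3600 + 21×60 + 58) × 60 + 56 = 79136.
Real time: 79136 / (60) = 19784/15 s.
Target frame: (19784/15) × (24000/1001) = 31654400/1001 ≈ 31622.777 → 31623.
At 24 labels/s: frame 31623 → 00:21:57:15.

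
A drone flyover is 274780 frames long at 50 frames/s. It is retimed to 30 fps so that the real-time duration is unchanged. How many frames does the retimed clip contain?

Target frames = source frames × (target rate / source rate) = 274780 × (30)/(50) = 274780 × 3/5 = 164868.

164868 frames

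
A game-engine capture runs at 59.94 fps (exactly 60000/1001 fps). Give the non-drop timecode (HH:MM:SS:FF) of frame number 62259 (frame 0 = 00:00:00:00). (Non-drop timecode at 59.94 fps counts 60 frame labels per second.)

00:17:17:39

62259 ÷ 60 = 1037 full seconds, remainder 39 frames.
1037 s = 0 h 17 min 17 s.
Timecode: 00:17:17:39.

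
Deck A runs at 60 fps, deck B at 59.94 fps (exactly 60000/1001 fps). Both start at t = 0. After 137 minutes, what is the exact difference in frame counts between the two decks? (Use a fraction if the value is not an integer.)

493200/1001 frames

137 min = 8220 s.
A emits 60 × 8220 = 493200 frames; B emits 60000/1001 × 8220 = 493200000/1001.
Difference = 493200/1001 frames (≈ 492.7073); B is behind A.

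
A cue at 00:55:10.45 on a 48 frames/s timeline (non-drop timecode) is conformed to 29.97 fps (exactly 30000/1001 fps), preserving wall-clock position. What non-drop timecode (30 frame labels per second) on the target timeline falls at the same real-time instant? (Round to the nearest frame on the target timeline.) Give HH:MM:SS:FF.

Source frame index: (0×3600 + 55×60 + 10) × 48 + 45 = 158925.
Real time: 158925 / (48) = 52975/16 s.
Target frame: (52975/16) × (30000/1001) = 7640625/77 ≈ 99228.896 → 99229.
At 30 labels/s: frame 99229 → 00:55:07:19.

00:55:07:19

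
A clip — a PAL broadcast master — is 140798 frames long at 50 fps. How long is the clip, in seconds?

Running time = 140798 / (50) = 2815.96 s.

2815.96 seconds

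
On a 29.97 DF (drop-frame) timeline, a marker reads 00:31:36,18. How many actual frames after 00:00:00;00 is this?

As if non-drop at 30 labels/s: (0 × 3600 + 31 × 60 + 36) × 30 + 18 = 56898.
Minute boundaries passed: 31; those not divisible by 10: 31 − 3 = 28; dropped labels = 2 × 28 = 56.
Actual frame index = 56898 − 56 = 56842.

56842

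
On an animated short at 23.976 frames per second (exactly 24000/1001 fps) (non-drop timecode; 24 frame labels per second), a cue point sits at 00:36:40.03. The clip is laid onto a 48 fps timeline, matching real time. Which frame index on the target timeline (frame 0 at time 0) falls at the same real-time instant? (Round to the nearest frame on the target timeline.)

Source frame index: (0×3600 + 36×60 + 40) × 24 + 3 = 52803.
Real time: 52803 / (24000/1001) = 17618601/8000 s.
Target frame: (17618601/8000) × (48) = 52855803/500 ≈ 105711.606 → 105712.

frame 105712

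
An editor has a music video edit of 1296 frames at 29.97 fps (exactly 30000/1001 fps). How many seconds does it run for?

Running time = 1296 / (30000/1001) = 43.2432 s.

43.2432 seconds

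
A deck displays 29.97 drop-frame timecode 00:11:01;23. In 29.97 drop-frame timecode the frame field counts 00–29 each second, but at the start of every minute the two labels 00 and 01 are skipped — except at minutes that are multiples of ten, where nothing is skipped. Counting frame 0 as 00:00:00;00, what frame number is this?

Complete 10-minute blocks: 1, each 17982 frames → 17982.
Remaining 1 whole minute in the current block: 1800 + 0 × 1798 = 1800 frames.
Within the current minute: 1 × 30 + 23 − 2 = 51 (labels ;00/;01 skipped at this minute). Total = 17982 + 1800 + 51 = 19833.

19833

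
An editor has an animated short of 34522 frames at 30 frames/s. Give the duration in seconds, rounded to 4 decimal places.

Running time = 34522 × 1/30 = 17261/15 s ≈ 1150.7333 s.

1150.7333 seconds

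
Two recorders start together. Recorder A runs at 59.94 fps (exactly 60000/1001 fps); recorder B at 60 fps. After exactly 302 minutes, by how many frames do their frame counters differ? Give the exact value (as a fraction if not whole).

1087200/1001 frames

302 min = 18120 s.
A emits 60000/1001 × 18120 = 1087200000/1001 frames; B emits 60 × 18120 = 1087200.
Difference = 1087200/1001 frames (≈ 1086.1139); B is ahead of A.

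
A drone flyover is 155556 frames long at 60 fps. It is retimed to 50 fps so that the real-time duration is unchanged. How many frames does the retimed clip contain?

129630 frames

Target frames = source frames × (target rate / source rate) = 155556 × (50)/(60) = 155556 × 5/6 = 129630.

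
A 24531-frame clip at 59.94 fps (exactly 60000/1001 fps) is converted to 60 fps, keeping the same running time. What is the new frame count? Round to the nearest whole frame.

24556 frames

Frames at target rate = 24531 × (60) / (60000/1001) = 24555531/1000 ≈ 24555.531.
Nearest whole frame: 24556.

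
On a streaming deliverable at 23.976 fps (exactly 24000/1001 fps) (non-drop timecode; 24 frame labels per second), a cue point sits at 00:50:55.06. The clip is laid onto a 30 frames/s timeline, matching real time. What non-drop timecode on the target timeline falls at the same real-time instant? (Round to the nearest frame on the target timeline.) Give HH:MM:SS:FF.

Source frame index: (0×3600 + 50×60 + 55) × 24 + 6 = 73326.
Real time: 73326 / (24000/1001) = 12233221/4000 s.
Target frame: (12233221/4000) × (30) = 36699663/400 ≈ 91749.158 → 91749.
At 30 labels/s: frame 91749 → 00:50:58:09.

00:50:58:09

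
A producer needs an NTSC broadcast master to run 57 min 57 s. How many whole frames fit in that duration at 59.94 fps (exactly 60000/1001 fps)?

208411 frames

57 min 57 s = 3477 s.
Frames = 3477 × 60000/1001 = 208620000/1001 ≈ 208411.5884.
Complete frames: 208411.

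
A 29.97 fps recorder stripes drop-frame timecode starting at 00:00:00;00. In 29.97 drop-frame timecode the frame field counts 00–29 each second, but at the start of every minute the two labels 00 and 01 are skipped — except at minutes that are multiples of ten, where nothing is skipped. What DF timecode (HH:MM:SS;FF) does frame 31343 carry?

00:17:25;25

Ten DF minutes hold 17982 frames, so frame 31343 lies in block 1 (frames 17982–35963) with 13361 frames into that block.
The block's first minute is 1800 frames and the rest 1798 each; 13361 frames reaches minute 7, so 1 × 18 + 7 × 2 = 32 labels have been skipped so far.
Adding those back, label number 31343 + 32 = 31375 at 30 labels/s is 1045 s + 25 f = 0 h 17 min 25 s frame 25, i.e. 00:17:25;25.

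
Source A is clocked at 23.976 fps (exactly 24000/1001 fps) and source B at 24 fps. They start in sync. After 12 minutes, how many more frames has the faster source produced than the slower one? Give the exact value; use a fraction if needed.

17280/1001 frames

12 min = 720 s.
A emits 24000/1001 × 720 = 17280000/1001 frames; B emits 24 × 720 = 17280.
Difference = 17280/1001 frames (≈ 17.2627); B is ahead of A.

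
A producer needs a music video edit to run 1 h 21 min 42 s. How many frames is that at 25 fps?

122550 frames

1 h 21 min 42 s = 4902 s.
Frames = 4902 × 25 = 122550.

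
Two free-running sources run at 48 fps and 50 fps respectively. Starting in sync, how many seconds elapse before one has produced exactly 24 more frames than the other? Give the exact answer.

The gap grows by |50 − 48| = 2 frames per second.
Time for a 24-frame gap: 24 ÷ (2) = 12 s.

12 seconds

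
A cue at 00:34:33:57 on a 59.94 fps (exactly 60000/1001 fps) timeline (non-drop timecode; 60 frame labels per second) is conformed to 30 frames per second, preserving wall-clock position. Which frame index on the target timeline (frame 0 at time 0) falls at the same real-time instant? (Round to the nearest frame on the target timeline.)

Source frame index: (0×3600 + 34×60 + 33) × 60 + 57 = 124437.
Real time: 124437 / (60000/1001) = 41520479/20000 s.
Target frame: (41520479/20000) × (30) = 124561437/2000 ≈ 62280.719 → 62281.

frame 62281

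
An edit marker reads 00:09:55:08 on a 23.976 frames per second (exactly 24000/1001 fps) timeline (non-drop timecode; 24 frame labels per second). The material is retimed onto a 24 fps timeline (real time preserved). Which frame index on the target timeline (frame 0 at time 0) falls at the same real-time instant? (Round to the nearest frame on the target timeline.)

Source frame index: (0×3600 + 9×60 + 55) × 24 + 8 = 14288.
Real time: 14288 / (24000/1001) = 893893/1500 s.
Target frame: (893893/1500) × (24) = 1787786/125 ≈ 14302.288 → 14302.

frame 14302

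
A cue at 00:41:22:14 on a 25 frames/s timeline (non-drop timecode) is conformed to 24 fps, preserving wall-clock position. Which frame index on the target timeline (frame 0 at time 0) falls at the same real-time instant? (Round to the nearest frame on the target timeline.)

frame 59581

Source frame index: (0×3600 + 41×60 + 22) × 25 + 14 = 62064.
Real time: 62064 / (25) = 62064/25 s.
Target frame: (62064/25) × (24) = 1489536/25 ≈ 59581.440 → 59581.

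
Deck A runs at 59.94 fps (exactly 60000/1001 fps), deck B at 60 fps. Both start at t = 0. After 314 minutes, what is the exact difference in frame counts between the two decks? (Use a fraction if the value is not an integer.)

314 min = 18840 s.
A emits 60000/1001 × 18840 = 1130400000/1001 frames; B emits 60 × 18840 = 1130400.
Difference = 1130400/1001 frames (≈ 1129.2707); B is ahead of A.

1130400/1001 frames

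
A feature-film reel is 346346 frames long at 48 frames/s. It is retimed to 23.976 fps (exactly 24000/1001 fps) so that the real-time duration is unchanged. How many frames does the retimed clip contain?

Target frames = source frames × (target rate / source rate) = 346346 × (24000/1001)/(48) = 346346 × 500/1001 = 173000.

173000 frames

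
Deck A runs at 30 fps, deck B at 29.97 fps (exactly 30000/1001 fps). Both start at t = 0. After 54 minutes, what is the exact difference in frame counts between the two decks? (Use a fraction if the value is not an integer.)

54 min = 3240 s.
A emits 30 × 3240 = 97200 frames; B emits 30000/1001 × 3240 = 97200000/1001.
Difference = 97200/1001 frames (≈ 97.1029); B is behind A.

97200/1001 frames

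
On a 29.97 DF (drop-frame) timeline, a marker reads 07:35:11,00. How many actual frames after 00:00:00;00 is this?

818510

As if non-drop at 30 labels/s: (7 × 3600 + 35 × 60 + 11) × 30 + 0 = 819330.
Minute boundaries passed: 455; those not divisible by 10: 455 − 45 = 410; dropped labels = 2 × 410 = 820.
Actual frame index = 819330 − 820 = 818510.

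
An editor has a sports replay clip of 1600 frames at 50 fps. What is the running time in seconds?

Running time = 1600 / (50) = 32 s.

32 seconds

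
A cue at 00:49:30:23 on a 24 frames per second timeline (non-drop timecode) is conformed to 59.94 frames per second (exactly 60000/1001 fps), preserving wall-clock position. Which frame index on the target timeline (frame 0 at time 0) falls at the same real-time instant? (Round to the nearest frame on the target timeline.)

Source frame index: (0×3600 + 49×60 + 30) × 24 + 23 = 71303.
Real time: 71303 / (24) = 71303/24 s.
Target frame: (71303/24) × (60000/1001) = 178257500/1001 ≈ 178079.421 → 178079.

frame 178079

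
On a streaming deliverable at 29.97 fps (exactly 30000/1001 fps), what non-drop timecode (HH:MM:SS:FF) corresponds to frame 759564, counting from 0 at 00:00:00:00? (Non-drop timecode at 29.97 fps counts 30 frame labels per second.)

07:01:58:24

759564 ÷ 30 = 25318 full seconds, remainder 24 frames.
25318 s = 7 h 1 min 58 s.
Timecode: 07:01:58:24.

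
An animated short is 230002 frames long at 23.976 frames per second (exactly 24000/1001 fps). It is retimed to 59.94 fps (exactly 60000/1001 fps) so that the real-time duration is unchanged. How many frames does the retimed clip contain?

Target frames = source frames × (target rate / source rate) = 230002 × (60000/1001)/(24000/1001) = 230002 × 5/2 = 575005.

575005 frames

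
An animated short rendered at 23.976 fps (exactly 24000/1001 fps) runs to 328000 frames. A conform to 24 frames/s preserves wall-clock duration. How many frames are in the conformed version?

328328 frames

Target frames = source frames × (target rate / source rate) = 328000 × (24)/(24000/1001) = 328000 × 1001/1000 = 328328.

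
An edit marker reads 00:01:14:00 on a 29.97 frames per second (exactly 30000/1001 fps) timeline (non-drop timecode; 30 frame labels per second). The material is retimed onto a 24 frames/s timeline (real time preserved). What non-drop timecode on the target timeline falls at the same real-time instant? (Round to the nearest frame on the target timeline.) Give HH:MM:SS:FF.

00:01:14:02

Source frame index: (0×3600 + 1×60 + 14) × 30 + 0 = 2220.
Real time: 2220 / (30000/1001) = 37037/500 s.
Target frame: (37037/500) × (24) = 222222/125 ≈ 1777.776 → 1778.
At 24 labels/s: frame 1778 → 00:01:14:02.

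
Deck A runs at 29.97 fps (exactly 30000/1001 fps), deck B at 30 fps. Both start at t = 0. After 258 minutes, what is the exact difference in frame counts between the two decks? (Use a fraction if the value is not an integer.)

464400/1001 frames

258 min = 15480 s.
A emits 30000/1001 × 15480 = 464400000/1001 frames; B emits 30 × 15480 = 464400.
Difference = 464400/1001 frames (≈ 463.9361); B is ahead of A.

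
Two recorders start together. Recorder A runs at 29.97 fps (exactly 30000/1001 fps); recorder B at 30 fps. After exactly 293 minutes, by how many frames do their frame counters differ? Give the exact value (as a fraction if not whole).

527400/1001 frames

293 min = 17580 s.
A emits 30000/1001 × 17580 = 527400000/1001 frames; B emits 30 × 17580 = 527400.
Difference = 527400/1001 frames (≈ 526.8731); B is ahead of A.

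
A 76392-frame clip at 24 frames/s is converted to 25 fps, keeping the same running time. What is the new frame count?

79575 frames

Target frames = source frames × (target rate / source rate) = 76392 × (25)/(24) = 76392 × 25/24 = 79575.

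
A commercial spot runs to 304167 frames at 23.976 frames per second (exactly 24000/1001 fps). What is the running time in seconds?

12686.298625 seconds

Running time = 304167 / (24000/1001) = 12686.298625 s.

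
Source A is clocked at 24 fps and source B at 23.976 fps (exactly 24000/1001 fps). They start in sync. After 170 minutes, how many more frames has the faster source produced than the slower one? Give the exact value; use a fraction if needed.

244800/1001 frames

170 min = 10200 s.
A emits 24 × 10200 = 244800 frames; B emits 24000/1001 × 10200 = 244800000/1001.
Difference = 244800/1001 frames (≈ 244.5554); B is behind A.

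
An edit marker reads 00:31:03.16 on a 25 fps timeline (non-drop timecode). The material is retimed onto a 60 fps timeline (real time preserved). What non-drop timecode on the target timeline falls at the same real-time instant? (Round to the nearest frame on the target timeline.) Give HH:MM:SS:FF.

00:31:03:38

Source frame index: (0×3600 + 31×60 + 3) × 25 + 16 = 46591.
Real time: 46591 / (25) = 46591/25 s.
Target frame: (46591/25) × (60) = 559092/5 ≈ 111818.400 → 111818.
At 60 labels/s: frame 111818 → 00:31:03:38.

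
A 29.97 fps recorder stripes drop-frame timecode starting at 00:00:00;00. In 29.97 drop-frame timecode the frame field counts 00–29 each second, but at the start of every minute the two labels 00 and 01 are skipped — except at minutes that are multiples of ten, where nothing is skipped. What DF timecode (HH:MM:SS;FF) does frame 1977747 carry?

Each 10-minute DF block holds 10 × 60 × 30 − 9 × 2 = 17982 frames. 1977747 ÷ 17982 → 109 full blocks, remainder 17709.
Within the partial block the first minute is 1800 frames and each further minute 1798, so 9 further minute boundaries passed. Total skipped labels = 18 × 109 + 2 × 9 = 1980.
Non-drop label index = 1977747 + 1980 = 1979727; at 30 labels/s that is 18:19:50:27, i.e. DF 18:19:50;27.

18:19:50;27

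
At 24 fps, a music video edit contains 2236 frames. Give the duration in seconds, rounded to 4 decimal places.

Running time = 2236 × 1/24 = 559/6 s ≈ 93.1667 s.

93.1667 seconds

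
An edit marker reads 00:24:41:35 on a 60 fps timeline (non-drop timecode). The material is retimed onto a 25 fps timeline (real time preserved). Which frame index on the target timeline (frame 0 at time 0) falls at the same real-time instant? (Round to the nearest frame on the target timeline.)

frame 37040

Source frame index: (0×3600 + 24×60 + 41) × 60 + 35 = 88895.
Real time: 88895 / (60) = 17779/12 s.
Target frame: (17779/12) × (25) = 444475/12 ≈ 37039.583 → 37040.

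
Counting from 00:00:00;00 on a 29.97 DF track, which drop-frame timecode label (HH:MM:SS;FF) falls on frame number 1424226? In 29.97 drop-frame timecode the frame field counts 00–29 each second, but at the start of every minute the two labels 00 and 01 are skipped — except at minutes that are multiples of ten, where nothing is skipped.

Ten DF minutes hold 17982 frames, so frame 1424226 lies in block 79 (frames 1420578–1438559) with 3648 frames into that block.
The block's first minute is 1800 frames and the rest 1798 each; 3648 frames reaches minute 2, so 79 × 18 + 2 × 2 = 1426 labels have been skipped so far.
Adding those back, label number 1424226 + 1426 = 1425652 at 30 labels/s is 47521 s + 22 f = 13 h 12 min 1 s frame 22, i.e. 13:12:01;22.

13:12:01;22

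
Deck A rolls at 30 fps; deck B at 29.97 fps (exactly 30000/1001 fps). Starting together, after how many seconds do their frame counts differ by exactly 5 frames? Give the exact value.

1001/6 seconds

The gap grows by |30000/1001 − 30| = 30/1001 frames per second.
Time for a 5-frame gap: 5 ÷ (30/1001) = 1001/6 s.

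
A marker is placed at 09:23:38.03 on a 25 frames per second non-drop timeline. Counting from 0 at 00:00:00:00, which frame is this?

845453

Total seconds to the label: (9 × 3600 + 23 × 60 + 38) = 33818.
Frame index = 33818 × 25 + 3 = 845453.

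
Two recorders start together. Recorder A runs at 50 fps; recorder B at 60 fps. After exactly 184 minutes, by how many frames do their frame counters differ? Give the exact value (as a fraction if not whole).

184 min = 11040 s.
A emits 50 × 11040 = 552000 frames; B emits 60 × 11040 = 662400.
Difference = 110400 frames; B is ahead of A.

110400 frames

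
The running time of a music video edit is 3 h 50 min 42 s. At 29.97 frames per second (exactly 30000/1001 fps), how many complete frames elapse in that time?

3 h 50 min 42 s = 13842 s.
Frames = 13842 × 30000/1001 = 415260000/1001 ≈ 414845.1548.
Complete frames: 414845.

414845 frames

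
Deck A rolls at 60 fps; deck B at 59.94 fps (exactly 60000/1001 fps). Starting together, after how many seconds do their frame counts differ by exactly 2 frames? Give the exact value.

1001/30 seconds

The gap grows by |60000/1001 − 60| = 60/1001 frames per second.
Time for a 2-frame gap: 2 ÷ (60/1001) = 1001/30 s.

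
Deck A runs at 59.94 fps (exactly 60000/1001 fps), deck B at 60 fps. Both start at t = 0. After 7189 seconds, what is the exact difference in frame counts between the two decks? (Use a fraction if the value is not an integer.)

4740/11 frames

A emits 60000/1001 × 7189 = 4740000/11 frames; B emits 60 × 7189 = 431340.
Difference = 4740/11 frames (≈ 430.9091); B is ahead of A.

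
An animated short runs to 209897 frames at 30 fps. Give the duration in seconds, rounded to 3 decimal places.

Running time = 209897 × 1/30 = 209897/30 s ≈ 6996.567 s.

6996.567 seconds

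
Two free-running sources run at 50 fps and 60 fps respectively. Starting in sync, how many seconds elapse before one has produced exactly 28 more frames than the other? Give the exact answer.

2.8 seconds

The gap grows by |60 − 50| = 10 frames per second.
Time for a 28-frame gap: 28 ÷ (10) = 2.8 s.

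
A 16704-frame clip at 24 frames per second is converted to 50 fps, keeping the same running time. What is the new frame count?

Target frames = source frames × (target rate / source rate) = 16704 × (50)/(24) = 16704 × 25/12 = 34800.

34800 frames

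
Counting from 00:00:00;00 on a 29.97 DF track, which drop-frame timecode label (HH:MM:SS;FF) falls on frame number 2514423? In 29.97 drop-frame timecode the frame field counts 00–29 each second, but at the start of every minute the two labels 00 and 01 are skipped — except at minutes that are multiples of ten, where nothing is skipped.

Ten DF minutes hold 17982 frames, so frame 2514423 lies in block 139 (frames 2499498–2517479) with 14925 frames into that block.
The block's first minute is 1800 frames and the rest 1798 each; 14925 frames reaches minute 8, so 139 × 18 + 8 × 2 = 2518 labels have been skipped so far.
Adding those back, label number 2514423 + 2518 = 2516941 at 30 labels/s is 83898 s + 1 f = 23 h 18 min 18 s frame 1, i.e. 23:18:18;01.

23:18:18;01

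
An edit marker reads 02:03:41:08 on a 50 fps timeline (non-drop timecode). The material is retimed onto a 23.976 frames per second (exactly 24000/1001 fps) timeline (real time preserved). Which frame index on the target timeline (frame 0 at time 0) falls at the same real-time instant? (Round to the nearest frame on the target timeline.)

frame 177930

Source frame index: (2×3600 + 3×60 + 41) × 50 + 8 = 371058.
Real time: 371058 / (50) = 185529/25 s.
Target frame: (185529/25) × (24000/1001) = 178107840/1001 ≈ 177929.910 → 177930.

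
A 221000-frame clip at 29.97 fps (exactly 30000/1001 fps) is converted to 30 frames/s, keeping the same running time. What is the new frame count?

Target frames = source frames × (target rate / source rate) = 221000 × (30)/(30000/1001) = 221000 × 1001/1000 = 221221.

221221 frames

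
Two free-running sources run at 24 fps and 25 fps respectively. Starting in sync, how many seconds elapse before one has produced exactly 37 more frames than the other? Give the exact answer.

The gap grows by |25 − 24| = 1 frame per second.
Time for a 37-frame gap: 37 ÷ (1) = 37 s.

37 seconds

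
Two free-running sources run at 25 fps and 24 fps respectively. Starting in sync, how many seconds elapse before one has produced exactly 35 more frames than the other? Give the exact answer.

35 seconds

The gap grows by |24 − 25| = 1 frame per second.
Time for a 35-frame gap: 35 ÷ (1) = 35 s.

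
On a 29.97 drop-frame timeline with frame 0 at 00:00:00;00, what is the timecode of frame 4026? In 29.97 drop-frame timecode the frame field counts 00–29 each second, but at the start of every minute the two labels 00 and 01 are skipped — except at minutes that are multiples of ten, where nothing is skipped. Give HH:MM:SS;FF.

Ten DF minutes hold 17982 frames, so frame 4026 lies in block 0 (frames 0–17981) with 4026 frames into that block.
The block's first minute is 1800 frames and the rest 1798 each; 4026 frames reaches minute 2, so 0 × 18 + 2 × 2 = 4 labels have been skipped so far.
Adding those back, label number 4026 + 4 = 4030 at 30 labels/s is 134 s + 10 f = 0 h 2 min 14 s frame 10, i.e. 00:02:14;10.

00:02:14;10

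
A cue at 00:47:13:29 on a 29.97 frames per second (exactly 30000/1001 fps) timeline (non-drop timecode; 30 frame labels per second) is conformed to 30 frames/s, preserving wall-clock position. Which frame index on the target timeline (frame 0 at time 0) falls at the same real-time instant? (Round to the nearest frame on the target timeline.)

frame 85104

Source frame index: (0×3600 + 47×60 + 13) × 30 + 29 = 85019.
Real time: 85019 / (30000/1001) = 85104019/30000 s.
Target frame: (85104019/30000) × (30) = 85104019/1000 ≈ 85104.019 → 85104.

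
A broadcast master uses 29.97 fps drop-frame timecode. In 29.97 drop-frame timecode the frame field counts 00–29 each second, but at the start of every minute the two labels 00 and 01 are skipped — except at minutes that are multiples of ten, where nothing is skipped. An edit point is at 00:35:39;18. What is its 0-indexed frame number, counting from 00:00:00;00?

64124

As if non-drop at 30 labels/s: (0 × 3600 + 35 × 60 + 39) × 30 + 18 = 64188.
Minute boundaries passed: 35; those not divisible by 10: 35 − 3 = 32; dropped labels = 2 × 32 = 64.
Actual frame index = 64188 − 64 = 64124.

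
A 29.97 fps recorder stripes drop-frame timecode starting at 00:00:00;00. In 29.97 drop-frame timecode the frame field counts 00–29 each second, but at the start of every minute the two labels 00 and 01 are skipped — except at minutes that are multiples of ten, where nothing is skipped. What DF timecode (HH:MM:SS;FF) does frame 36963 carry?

00:20:33;09

Ten DF minutes hold 17982 frames, so frame 36963 lies in block 2 (frames 35964–53945) with 999 frames into that block.
The block's first minute is 1800 frames and the rest 1798 each; 999 frames reaches minute 0, so 2 × 18 + 0 × 2 = 36 labels have been skipped so far.
Adding those back, label number 36963 + 36 = 36999 at 30 labels/s is 1233 s + 9 f = 0 h 20 min 33 s frame 9, i.e. 00:20:33;09.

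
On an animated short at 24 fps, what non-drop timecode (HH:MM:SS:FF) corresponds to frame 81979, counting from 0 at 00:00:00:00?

81979 ÷ 24 = 3415 full seconds, remainder 19 frames.
3415 s = 0 h 56 min 55 s.
Timecode: 00:56:55:19.

00:56:55:19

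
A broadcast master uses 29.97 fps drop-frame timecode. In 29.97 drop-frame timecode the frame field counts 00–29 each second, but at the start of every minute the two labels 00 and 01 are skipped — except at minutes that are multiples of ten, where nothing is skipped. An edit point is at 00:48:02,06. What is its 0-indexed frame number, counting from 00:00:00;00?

As if non-drop at 30 labels/s: (0 × 3600 + 48 × 60 + 2) × 30 + 6 = 86466.
Minute boundaries passed: 48; those not divisible by 10: 48 − 4 = 44; dropped labels = 2 × 44 = 88.
Actual frame index = 86466 − 88 = 86378.

86378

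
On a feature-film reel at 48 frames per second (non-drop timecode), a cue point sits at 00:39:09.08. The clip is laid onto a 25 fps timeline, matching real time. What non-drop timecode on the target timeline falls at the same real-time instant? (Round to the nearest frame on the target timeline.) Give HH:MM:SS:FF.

Source frame index: (0×3600 + 39×60 + 9) × 48 + 8 = 112760.
Real time: 112760 / (48) = 14095/6 s.
Target frame: (14095/6) × (25) = 352375/6 ≈ 58729.167 → 58729.
At 25 labels/s: frame 58729 → 00:39:09:04.

00:39:09:04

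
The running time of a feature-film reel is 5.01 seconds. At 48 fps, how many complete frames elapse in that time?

240 frames

Frames = 5.01 × 48 = 6012/25 ≈ 240.4800.
Complete frames: 240.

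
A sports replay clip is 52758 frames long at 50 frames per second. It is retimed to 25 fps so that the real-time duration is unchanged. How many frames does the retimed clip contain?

Target frames = source frames × (target rate / source rate) = 52758 × (25)/(50) = 52758 × 1/2 = 26379.

26379 frames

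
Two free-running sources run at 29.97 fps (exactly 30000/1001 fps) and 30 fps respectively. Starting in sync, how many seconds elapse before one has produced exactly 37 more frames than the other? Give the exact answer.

The gap grows by |30 − 30000/1001| = 30/1001 frames per second.
Time for a 37-frame gap: 37 ÷ (30/1001) = 37037/30 s.

37037/30 seconds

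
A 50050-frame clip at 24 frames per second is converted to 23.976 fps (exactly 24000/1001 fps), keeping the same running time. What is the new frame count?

50000 frames

Target frames = source frames × (target rate / source rate) = 50050 × (24000/1001)/(24) = 50050 × 1000/1001 = 50000.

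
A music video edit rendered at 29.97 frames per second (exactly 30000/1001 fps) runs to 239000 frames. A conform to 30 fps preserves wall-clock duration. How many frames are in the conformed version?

239239 frames

Target frames = source frames × (target rate / source rate) = 239000 × (30)/(30000/1001) = 239000 × 1001/1000 = 239239.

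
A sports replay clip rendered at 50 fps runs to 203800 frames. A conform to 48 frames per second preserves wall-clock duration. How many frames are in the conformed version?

195648 frames

Target frames = source frames × (target rate / source rate) = 203800 × (48)/(50) = 203800 × 24/25 = 195648.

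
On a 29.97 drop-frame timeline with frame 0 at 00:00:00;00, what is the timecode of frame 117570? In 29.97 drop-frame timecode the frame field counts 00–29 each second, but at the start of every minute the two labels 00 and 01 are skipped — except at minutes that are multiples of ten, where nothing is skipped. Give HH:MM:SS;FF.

Ten DF minutes hold 17982 frames, so frame 117570 lies in block 6 (frames 107892–125873) with 9678 frames into that block.
The block's first minute is 1800 frames and the rest 1798 each; 9678 frames reaches minute 5, so 6 × 18 + 5 × 2 = 118 labels have been skipped so far.
Adding those back, label number 117570 + 118 = 117688 at 30 labels/s is 3922 s + 28 f = 1 h 5 min 22 s frame 28, i.e. 01:05:22;28.

01:05:22;28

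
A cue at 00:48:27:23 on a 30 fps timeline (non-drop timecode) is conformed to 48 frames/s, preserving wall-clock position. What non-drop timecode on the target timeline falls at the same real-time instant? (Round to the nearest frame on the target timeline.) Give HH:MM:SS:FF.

00:48:27:37

Source frame index: (0×3600 + 48×60 + 27) × 30 + 23 = 87233.
Real time: 87233 / (30) = 87233/30 s.
Target frame: (87233/30) × (48) = 697864/5 ≈ 139572.800 → 139573.
At 48 labels/s: frame 139573 → 00:48:27:37.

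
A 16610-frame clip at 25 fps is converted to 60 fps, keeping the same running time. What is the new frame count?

39864 frames

Target frames = source frames × (target rate / source rate) = 16610 × (60)/(25) = 16610 × 12/5 = 39864.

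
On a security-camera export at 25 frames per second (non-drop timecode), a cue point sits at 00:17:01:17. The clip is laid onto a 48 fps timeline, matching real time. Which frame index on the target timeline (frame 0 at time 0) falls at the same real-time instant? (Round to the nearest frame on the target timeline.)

frame 49041

Source frame index: (0×3600 + 17×60 + 1) × 25 + 17 = 25542.
Real time: 25542 / (25) = 25542/25 s.
Target frame: (25542/25) × (48) = 1226016/25 ≈ 49040.640 → 49041.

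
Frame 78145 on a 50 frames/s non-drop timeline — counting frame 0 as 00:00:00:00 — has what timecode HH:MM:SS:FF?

78145 ÷ 50 = 1562 full seconds, remainder 45 frames.
1562 s = 0 h 26 min 2 s.
Timecode: 00:26:02:45.

00:26:02:45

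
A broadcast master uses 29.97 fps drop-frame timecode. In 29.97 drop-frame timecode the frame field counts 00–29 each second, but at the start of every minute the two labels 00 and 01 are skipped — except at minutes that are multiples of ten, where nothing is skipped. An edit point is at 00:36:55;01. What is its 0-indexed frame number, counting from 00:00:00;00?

66385

Complete 10-minute blocks: 3, each 17982 frames → 53946.
Remaining 6 whole minutes in the current block: 1800 + 5 × 1798 = 10790 frames.
Within the current minute: 55 × 30 + 1 − 2 = 1649 (labels ;00/;01 skipped at this minute). Total = 53946 + 10790 + 1649 = 66385.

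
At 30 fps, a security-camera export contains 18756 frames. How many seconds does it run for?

625.2 seconds

Running time = 18756 / (30) = 625.2 s.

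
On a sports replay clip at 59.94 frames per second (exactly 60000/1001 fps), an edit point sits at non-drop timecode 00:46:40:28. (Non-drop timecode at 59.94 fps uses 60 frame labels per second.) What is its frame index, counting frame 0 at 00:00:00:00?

168028

Total seconds to the label: (0 × 3600 + 46 × 60 + 40) = 2800.
Frame index = 2800 × 60 + 28 = 168028.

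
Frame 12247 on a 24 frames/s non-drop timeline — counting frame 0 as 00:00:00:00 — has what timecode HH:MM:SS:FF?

00:08:30:07

12247 ÷ 24 = 510 full seconds, remainder 7 frames.
510 s = 0 h 8 min 30 s.
Timecode: 00:08:30:07.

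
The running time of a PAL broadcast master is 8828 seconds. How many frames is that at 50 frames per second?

Frames = 8828 × 50 = 441400.

441400 frames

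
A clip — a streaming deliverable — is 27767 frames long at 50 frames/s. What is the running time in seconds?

555.34 seconds

Running time = 27767 / (50) = 555.34 s.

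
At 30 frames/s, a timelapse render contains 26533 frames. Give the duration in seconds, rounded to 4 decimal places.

884.4333 seconds

Running time = 26533 × 1/30 = 26533/30 s ≈ 884.4333 s.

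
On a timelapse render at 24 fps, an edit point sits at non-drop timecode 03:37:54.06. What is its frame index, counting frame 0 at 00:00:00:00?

Total seconds to the label: (3 × 3600 + 37 × 60 + 54) = 13074.
Frame index = 13074 × 24 + 6 = 313782.

frame 313782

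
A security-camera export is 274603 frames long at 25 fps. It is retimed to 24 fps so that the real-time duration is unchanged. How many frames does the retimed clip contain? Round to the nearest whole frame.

263619 frames

Frames at target rate = 274603 × (24) / (25) = 6590472/25 ≈ 263618.880.
Nearest whole frame: 263619.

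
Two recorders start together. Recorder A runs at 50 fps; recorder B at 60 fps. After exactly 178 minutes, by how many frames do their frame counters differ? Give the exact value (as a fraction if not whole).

106800 frames

178 min = 10680 s.
A emits 50 × 10680 = 534000 frames; B emits 60 × 10680 = 640800.
Difference = 106800 frames; B is ahead of A.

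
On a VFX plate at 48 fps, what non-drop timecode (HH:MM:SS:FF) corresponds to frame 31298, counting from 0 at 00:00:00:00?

31298 ÷ 48 = 652 full seconds, remainder 2 frames.
652 s = 0 h 10 min 52 s.
Timecode: 00:10:52:02.

00:10:52:02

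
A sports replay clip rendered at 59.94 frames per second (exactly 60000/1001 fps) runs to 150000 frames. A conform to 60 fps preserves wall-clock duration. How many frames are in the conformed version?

Target frames = source frames × (target rate / source rate) = 150000 × (60)/(60000/1001) = 150000 × 1001/1000 = 150150.

150150 frames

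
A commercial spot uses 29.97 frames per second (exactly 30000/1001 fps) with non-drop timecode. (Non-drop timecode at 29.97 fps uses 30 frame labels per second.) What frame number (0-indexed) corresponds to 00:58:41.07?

Total seconds to the label: (0 × 3600 + 58 × 60 + 41) = 3521.
Frame index = 3521 × 30 + 7 = 105637.

105637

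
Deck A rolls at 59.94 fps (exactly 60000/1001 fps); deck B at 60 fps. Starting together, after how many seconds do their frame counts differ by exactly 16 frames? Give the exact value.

4004/15 seconds

The gap grows by |60 − 60000/1001| = 60/1001 frames per second.
Time for a 16-frame gap: 16 ÷ (60/1001) = 4004/15 s.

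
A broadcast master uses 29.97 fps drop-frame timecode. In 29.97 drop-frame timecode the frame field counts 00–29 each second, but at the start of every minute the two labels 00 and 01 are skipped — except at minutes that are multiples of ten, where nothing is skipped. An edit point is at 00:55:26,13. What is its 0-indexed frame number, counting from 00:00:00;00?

99693

Complete 10-minute blocks: 5, each 17982 frames → 89910.
Remaining 5 whole minutes in the current block: 1800 + 4 × 1798 = 8992 frames.
Within the current minute: 26 × 30 + 13 − 2 = 791 (labels ;00/;01 skipped at this minute). Total = 89910 + 8992 + 791 = 99693.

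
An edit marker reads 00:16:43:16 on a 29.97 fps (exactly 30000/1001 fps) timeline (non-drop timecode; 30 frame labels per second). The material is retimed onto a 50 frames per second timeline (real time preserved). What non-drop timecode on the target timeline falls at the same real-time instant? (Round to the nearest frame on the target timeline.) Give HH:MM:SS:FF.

Source frame index: (0×3600 + 16×60 + 43) × 30 + 16 = 30106.
Real time: 30106 / (30000/1001) = 15068053/15000 s.
Target frame: (15068053/15000) × (50) = 15068053/300 ≈ 50226.843 → 50227.
At 50 labels/s: frame 50227 → 00:16:44:27.

00:16:44:27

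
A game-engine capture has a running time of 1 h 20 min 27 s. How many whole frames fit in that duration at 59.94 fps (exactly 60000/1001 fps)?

1 h 20 min 27 s = 4827 s.
Frames = 4827 × 60000/1001 = 289620000/1001 ≈ 289330.6693.
Complete frames: 289330.

289330 frames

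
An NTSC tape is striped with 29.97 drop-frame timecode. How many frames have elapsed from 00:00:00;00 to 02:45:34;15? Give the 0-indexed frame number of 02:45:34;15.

297737

As if non-drop at 30 labels/s: (2 × 3600 + 45 × 60 + 34) × 30 + 15 = 298035.
Minute boundaries passed: 165; those not divisible by 10: 165 − 16 = 149; dropped labels = 2 × 149 = 298.
Actual frame index = 298035 − 298 = 297737.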